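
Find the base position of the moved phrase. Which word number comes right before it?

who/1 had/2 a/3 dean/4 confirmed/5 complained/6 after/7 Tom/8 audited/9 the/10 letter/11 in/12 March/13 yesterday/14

5

The displaced element is "who" (word 1).
It is linked across 1 clause boundary (Ø).
It functions as the subject of "complained", so the gap sits immediately after word 5 ("confirmed").
Base order: A dean had confirmed who complained after Tom audited the letter in March yesterday.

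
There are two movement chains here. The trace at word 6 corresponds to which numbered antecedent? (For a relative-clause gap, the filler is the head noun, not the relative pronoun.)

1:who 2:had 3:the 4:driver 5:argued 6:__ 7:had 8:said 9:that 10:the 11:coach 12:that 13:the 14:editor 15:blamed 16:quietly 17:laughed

The marked gap is the subject of "said".
Its filler is the fronted wh-phrase "who", at word 1.
(The other dependency links word 11 to a gap after word 15.)

1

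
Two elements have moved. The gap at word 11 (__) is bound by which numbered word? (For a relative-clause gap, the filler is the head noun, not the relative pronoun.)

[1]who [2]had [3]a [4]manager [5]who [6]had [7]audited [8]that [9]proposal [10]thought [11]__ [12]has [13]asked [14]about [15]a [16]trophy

1

The marked gap is the subject of "asked".
Its filler is the fronted wh-phrase "who", at word 1.
(The other dependency links word 4 to a gap after word 5.)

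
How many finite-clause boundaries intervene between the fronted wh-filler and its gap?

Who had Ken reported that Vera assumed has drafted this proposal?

"who" is extracted from the subject of "drafted".
Boundaries crossed, outermost first: [that], [Ø] — 2 in total.

2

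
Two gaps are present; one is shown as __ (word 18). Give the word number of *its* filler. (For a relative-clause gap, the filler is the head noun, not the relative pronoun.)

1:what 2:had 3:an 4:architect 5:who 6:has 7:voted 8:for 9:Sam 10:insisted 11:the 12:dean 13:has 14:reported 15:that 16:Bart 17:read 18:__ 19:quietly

The marked gap is the direct object of "read".
Its filler is the fronted wh-phrase "what", at word 1.
(The other dependency links word 4 to a gap after word 5.)

1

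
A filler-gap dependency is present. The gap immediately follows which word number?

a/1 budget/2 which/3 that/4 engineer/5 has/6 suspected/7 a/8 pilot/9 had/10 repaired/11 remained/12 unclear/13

11

The displaced element is "a budget" (word 2).
It is linked across 1 clause boundary (Ø).
It functions as the direct object of "repaired", so the gap sits immediately after word 11 ("repaired").
Base order: That engineer has suspected a pilot had repaired a budget.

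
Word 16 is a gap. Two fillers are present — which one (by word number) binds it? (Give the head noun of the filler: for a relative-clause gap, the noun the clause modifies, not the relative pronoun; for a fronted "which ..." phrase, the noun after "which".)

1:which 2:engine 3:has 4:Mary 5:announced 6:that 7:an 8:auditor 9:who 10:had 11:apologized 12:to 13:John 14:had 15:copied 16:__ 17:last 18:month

2

The marked gap is the direct object of "copied".
Its filler is the fronted wh-phrase "which engine", at word 2.
(The other dependency links word 8 to a gap after word 9.)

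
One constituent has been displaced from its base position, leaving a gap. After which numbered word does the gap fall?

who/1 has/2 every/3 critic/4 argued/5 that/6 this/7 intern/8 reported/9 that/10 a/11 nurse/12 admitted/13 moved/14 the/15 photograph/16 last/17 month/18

The displaced element is "who" (word 1).
It is linked across 3 clause boundaries (that → that → Ø).
It functions as the subject of "moved", so the gap sits immediately after word 13 ("admitted").
Base order: Every critic has argued that this intern reported that a nurse admitted that who moved the photograph last month.

13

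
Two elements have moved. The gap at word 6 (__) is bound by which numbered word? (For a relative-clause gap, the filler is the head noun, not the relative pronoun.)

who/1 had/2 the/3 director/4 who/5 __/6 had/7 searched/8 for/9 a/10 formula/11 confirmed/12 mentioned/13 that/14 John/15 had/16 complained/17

4

The marked gap is inside the relative clause, the subject of "searched".
Its filler is the head noun "director" (via "who"), at word 4.
(The other dependency links word 1 to a gap after word 12.)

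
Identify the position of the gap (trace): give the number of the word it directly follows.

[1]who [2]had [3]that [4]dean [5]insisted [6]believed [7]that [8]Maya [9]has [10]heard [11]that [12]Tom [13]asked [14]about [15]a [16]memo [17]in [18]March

The displaced element is "who" (word 1).
It is linked across 1 clause boundary (Ø).
It functions as the subject of "believed", so the gap sits immediately after word 5 ("insisted").
Base order: That dean had insisted who believed that Maya has heard that Tom asked about a memo in March.

5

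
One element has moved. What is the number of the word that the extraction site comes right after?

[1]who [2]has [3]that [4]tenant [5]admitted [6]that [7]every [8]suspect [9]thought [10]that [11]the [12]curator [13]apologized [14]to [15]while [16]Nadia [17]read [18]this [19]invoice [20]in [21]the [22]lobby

The displaced element is "who" (word 1).
It is linked across 2 clause boundaries (that → that).
It functions as the object of the preposition "to" of "apologized", so the gap sits immediately after word 14 ("to").
Base order: That tenant has admitted that every suspect thought that the curator apologized to who while Nadia read this invoice in the lobby.

14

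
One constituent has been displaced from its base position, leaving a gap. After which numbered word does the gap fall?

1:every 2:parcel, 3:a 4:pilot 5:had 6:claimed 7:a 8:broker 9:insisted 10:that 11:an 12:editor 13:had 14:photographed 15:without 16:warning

The displaced element is "every parcel" (word 2).
It is linked across 2 clause boundaries (Ø → that).
It functions as the direct object of "photographed", so the gap sits immediately after word 14 ("photographed").
Base order: A pilot had claimed a broker insisted that an editor had photographed every parcel without warning.

14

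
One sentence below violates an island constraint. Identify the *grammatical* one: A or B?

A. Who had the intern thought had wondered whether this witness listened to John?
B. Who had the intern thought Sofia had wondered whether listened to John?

In B, the wh-phrase is extracted from inside a wh-island (introduced by "whether"), which blocks movement.
In A, the extraction path crosses only that-complement boundaries, which are transparent.
So A is grammatical.

A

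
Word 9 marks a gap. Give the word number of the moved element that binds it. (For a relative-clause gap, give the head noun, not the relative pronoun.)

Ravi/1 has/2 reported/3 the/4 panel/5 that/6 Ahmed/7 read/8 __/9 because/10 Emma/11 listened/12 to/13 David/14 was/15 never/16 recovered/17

The gap at 9 is the object of "read", inside a relative clause.
The relative pronoun is "that" (word 6); it is bound by the head noun immediately before it.
Its filler is the head noun "panel", at word 5.

5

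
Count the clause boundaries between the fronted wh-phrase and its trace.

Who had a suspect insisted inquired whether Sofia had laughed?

1

"who" is extracted from the subject of "inquired".
Boundaries crossed, outermost first: [Ø] — 1 in total.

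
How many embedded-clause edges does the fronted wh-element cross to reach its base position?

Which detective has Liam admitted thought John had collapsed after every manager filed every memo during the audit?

1

"which detective" is extracted from the subject of "thought".
Boundaries crossed, outermost first: [Ø] — 1 in total.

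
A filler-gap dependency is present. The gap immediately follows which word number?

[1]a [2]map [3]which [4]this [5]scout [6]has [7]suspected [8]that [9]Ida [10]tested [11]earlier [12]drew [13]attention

The displaced element is "a map" (word 2).
It is linked across 1 clause boundary (that).
It functions as the direct object of "tested", so the gap sits immediately after word 10 ("tested").
Base order: This scout has suspected that Ida tested a map earlier.

10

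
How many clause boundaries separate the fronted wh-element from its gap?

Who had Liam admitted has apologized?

1

"who" is extracted from the subject of "apologized".
Boundaries crossed, outermost first: [Ø] — 1 in total.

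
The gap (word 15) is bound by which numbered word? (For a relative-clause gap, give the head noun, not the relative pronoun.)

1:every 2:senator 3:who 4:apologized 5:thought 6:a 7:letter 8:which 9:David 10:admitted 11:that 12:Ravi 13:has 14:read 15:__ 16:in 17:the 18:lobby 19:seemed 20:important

The gap at 15 is the object of "read", inside a relative clause.
The relative pronoun is "which" (word 8); it is bound by the head noun immediately before it.
Its filler is the head noun "letter", at word 7.

7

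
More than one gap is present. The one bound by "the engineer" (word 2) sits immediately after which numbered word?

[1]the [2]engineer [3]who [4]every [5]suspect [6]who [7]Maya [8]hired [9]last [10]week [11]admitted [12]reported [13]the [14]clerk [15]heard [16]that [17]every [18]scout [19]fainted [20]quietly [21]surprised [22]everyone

The displaced element is "the engineer" (word 2).
It is linked across 1 clause boundary (Ø).
It functions as the subject of "reported", so the gap sits immediately after word 11 ("admitted").
Base order: Every suspect who Maya hired last week admitted that the engineer reported the clerk heard that every scout fainted quietly.

11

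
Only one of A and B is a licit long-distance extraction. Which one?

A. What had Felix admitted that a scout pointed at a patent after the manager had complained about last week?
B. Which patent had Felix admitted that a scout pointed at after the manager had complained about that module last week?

B

In A, the wh-phrase is extracted from inside an adjunct island (introduced by "after"), which blocks movement.
In B, the extraction path crosses only that-complement boundaries, which are transparent.
So B is grammatical.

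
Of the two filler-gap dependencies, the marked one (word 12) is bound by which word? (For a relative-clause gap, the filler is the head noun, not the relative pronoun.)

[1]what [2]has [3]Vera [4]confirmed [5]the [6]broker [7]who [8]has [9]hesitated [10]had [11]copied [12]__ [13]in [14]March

1

The marked gap is the direct object of "copied".
Its filler is the fronted wh-phrase "what", at word 1.
(The other dependency links word 6 to a gap after word 7.)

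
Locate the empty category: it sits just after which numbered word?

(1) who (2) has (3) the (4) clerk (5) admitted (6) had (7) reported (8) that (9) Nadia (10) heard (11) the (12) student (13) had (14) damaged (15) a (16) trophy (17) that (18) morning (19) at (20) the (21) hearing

The displaced element is "who" (word 1).
It is linked across 1 clause boundary (Ø).
It functions as the subject of "reported", so the gap sits immediately after word 5 ("admitted").
Base order: The clerk has admitted that who had reported that Nadia heard the student had damaged a trophy that morning at the hearing.

5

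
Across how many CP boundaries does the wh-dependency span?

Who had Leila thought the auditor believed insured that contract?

2

"who" is extracted from the subject of "insured".
Boundaries crossed, outermost first: [Ø], [Ø] — 2 in total.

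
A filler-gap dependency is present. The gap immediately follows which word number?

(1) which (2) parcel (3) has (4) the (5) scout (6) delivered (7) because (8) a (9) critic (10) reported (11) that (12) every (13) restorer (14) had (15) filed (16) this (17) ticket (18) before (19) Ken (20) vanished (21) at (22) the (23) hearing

The displaced element is "which parcel" (word 2).
It functions as the direct object of "delivered", so the gap sits immediately after word 6 ("delivered").
Base order: The scout has delivered which parcel because a critic reported that every restorer had filed this ticket before Ken vanished at the hearing.

6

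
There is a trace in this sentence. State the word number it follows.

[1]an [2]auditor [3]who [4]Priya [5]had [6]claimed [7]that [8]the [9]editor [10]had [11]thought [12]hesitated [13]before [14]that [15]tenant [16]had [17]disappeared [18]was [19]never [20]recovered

11

The displaced element is "an auditor" (word 2).
It is linked across 2 clause boundaries (that → Ø).
It functions as the subject of "hesitated", so the gap sits immediately after word 11 ("thought").
Base order: Priya had claimed that the editor had thought that an auditor hesitated before that tenant had disappeared.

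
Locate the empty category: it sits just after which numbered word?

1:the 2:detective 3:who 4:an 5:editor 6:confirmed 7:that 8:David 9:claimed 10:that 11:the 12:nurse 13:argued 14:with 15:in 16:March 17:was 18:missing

14

The displaced element is "the detective" (word 2).
It is linked across 2 clause boundaries (that → that).
It functions as the object of the preposition "with" of "argued", so the gap sits immediately after word 14 ("with").
Base order: An editor confirmed that David claimed that the nurse argued with the detective in March.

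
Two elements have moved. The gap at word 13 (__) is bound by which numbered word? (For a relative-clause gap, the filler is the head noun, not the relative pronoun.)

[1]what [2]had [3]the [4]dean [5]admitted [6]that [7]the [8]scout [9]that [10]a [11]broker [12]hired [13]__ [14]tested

8

The marked gap is inside the relative clause, the direct object of "hired".
Its filler is the head noun "scout" (via "that"), at word 8.
(The other dependency links word 1 to a gap after word 14.)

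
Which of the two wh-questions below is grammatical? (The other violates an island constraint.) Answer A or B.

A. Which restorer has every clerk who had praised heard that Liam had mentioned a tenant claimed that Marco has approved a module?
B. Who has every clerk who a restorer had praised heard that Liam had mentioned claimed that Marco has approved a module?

B

In A, the wh-phrase is extracted from inside a complex-NP island (relative clause) (introduced by "who"), which blocks movement.
In B, the extraction path crosses only that-complement boundaries, which are transparent.
So B is grammatical.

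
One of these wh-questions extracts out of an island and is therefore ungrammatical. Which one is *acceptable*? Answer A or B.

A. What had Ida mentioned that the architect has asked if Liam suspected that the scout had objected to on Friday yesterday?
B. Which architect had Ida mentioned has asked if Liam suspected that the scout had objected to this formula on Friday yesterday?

In A, the wh-phrase is extracted from inside a wh-island (introduced by "if"), which blocks movement.
In B, the extraction path crosses only that-complement boundaries, which are transparent.
So B is grammatical.

B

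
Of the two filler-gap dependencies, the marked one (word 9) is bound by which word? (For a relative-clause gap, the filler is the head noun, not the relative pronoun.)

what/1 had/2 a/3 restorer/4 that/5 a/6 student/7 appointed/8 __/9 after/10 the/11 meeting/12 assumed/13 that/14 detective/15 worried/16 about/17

The marked gap is inside the relative clause, the direct object of "appointed".
Its filler is the head noun "restorer" (via "that"), at word 4.
(The other dependency links word 1 to a gap after word 17.)

4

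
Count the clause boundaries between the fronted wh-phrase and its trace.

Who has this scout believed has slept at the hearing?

1

"who" is extracted from the subject of "slept".
Boundaries crossed, outermost first: [Ø] — 1 in total.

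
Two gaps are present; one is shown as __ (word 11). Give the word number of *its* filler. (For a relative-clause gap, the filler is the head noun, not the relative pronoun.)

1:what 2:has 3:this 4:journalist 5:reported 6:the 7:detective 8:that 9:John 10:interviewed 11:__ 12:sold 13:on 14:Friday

7

The marked gap is inside the relative clause, the direct object of "interviewed".
Its filler is the head noun "detective" (via "that"), at word 7.
(The other dependency links word 1 to a gap after word 12.)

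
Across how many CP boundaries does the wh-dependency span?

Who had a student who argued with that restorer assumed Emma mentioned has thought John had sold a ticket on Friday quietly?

2

"who" is extracted from the subject of "thought".
Boundaries crossed, outermost first: [Ø], [Ø] — 2 in total.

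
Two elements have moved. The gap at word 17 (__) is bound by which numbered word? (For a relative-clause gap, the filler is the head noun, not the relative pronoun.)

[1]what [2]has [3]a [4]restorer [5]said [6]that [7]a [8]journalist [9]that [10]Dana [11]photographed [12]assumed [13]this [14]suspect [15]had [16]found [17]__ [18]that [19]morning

The marked gap is the direct object of "found".
Its filler is the fronted wh-phrase "what", at word 1.
(The other dependency links word 8 to a gap after word 11.)

1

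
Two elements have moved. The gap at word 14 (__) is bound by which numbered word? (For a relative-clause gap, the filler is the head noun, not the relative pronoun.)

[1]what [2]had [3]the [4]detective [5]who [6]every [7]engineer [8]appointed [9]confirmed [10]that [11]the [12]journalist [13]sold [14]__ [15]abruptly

1

The marked gap is the direct object of "sold".
Its filler is the fronted wh-phrase "what", at word 1.
(The other dependency links word 4 to a gap after word 8.)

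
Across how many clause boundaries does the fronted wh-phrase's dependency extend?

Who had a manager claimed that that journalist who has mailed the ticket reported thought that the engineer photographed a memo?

2

"who" is extracted from the subject of "thought".
Boundaries crossed, outermost first: [that], [Ø] — 2 in total.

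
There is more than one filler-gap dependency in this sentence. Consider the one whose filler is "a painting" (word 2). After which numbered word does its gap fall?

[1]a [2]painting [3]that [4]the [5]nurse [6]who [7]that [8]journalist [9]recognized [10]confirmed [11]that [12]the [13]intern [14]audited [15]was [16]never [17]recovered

The displaced element is "a painting" (word 2).
It is linked across 1 clause boundary (that).
It functions as the direct object of "audited", so the gap sits immediately after word 14 ("audited").
Base order: The nurse who that journalist recognized confirmed that the intern audited a painting.

14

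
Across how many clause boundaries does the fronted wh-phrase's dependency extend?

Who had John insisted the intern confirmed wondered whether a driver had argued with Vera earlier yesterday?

2

"who" is extracted from the subject of "wondered".
Boundaries crossed, outermost first: [Ø], [Ø] — 2 in total.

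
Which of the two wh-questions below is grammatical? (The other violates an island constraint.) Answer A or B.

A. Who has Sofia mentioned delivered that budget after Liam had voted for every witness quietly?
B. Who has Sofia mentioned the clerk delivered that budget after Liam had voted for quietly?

A

In B, the wh-phrase is extracted from inside an adjunct island (introduced by "after"), which blocks movement.
In A, the extraction path crosses only that-complement boundaries, which are transparent.
So A is grammatical.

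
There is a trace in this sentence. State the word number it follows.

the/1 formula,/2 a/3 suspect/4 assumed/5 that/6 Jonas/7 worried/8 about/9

9

The displaced element is "the formula" (word 2).
It is linked across 1 clause boundary (that).
It functions as the object of the preposition "about" of "worried", so the gap sits immediately after word 9 ("about").
Base order: A suspect assumed that Jonas worried about the formula.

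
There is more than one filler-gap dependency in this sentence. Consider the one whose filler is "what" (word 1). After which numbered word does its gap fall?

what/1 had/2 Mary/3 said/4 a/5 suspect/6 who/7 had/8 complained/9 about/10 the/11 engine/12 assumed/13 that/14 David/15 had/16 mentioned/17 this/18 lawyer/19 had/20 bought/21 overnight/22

21

The displaced element is "what" (word 1).
It is linked across 3 clause boundaries (Ø → that → Ø).
It functions as the direct object of "bought", so the gap sits immediately after word 21 ("bought").
Base order: Mary had said a suspect who had complained about the engine assumed that David had mentioned this lawyer had bought what overnight.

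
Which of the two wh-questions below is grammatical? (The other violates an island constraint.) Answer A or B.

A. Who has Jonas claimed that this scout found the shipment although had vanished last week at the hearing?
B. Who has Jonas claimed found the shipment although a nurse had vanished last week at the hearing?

B

In A, the wh-phrase is extracted from inside an adjunct island (introduced by "although"), which blocks movement.
In B, the extraction path crosses only that-complement boundaries, which are transparent.
So B is grammatical.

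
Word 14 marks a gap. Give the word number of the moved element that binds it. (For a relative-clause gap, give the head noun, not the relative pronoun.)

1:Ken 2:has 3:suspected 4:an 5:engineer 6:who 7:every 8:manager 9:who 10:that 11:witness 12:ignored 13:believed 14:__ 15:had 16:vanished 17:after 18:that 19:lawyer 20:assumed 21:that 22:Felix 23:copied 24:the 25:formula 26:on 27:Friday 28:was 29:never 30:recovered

The gap at 14 is the subject of "vanished", inside a relative clause.
The relative pronoun is "who" (word 6); it is bound by the head noun immediately before it.
Its filler is the head noun "engineer", at word 5.

5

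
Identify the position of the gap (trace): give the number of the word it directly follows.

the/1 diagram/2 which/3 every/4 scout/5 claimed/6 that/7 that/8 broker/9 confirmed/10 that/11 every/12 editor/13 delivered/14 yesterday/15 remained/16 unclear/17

14

The displaced element is "the diagram" (word 2).
It is linked across 2 clause boundaries (that → that).
It functions as the direct object of "delivered", so the gap sits immediately after word 14 ("delivered").
Base order: Every scout claimed that that broker confirmed that every editor delivered the diagram yesterday.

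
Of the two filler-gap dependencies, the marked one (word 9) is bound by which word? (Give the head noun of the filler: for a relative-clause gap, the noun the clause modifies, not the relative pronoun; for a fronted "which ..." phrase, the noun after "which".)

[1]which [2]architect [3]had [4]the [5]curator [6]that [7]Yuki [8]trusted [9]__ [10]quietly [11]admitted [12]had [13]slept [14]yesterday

5

The marked gap is inside the relative clause, the direct object of "trusted".
Its filler is the head noun "curator" (via "that"), at word 5.
(The other dependency links word 2 to a gap after word 11.)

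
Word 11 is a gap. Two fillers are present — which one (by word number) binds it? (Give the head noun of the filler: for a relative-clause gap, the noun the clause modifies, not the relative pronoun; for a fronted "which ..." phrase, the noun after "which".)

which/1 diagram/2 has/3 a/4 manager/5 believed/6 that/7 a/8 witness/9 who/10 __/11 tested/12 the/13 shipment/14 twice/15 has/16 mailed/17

The marked gap is inside the relative clause, the subject of "tested".
Its filler is the head noun "witness" (via "who"), at word 9.
(The other dependency links word 2 to a gap after word 17.)

9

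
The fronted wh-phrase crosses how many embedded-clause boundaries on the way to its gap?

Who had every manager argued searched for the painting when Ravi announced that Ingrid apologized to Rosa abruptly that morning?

"who" is extracted from the subject of "searched".
Boundaries crossed, outermost first: [Ø] — 1 in total.

1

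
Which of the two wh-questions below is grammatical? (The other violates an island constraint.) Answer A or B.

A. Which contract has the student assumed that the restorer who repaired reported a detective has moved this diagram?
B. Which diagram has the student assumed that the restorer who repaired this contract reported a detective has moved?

B

In A, the wh-phrase is extracted from inside a complex-NP island (relative clause) (introduced by "who"), which blocks movement.
In B, the extraction path crosses only that-complement boundaries, which are transparent.
So B is grammatical.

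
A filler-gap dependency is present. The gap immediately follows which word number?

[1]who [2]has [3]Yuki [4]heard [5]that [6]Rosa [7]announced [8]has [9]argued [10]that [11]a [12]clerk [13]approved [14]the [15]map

7

The displaced element is "who" (word 1).
It is linked across 2 clause boundaries (that → Ø).
It functions as the subject of "argued", so the gap sits immediately after word 7 ("announced").
Base order: Yuki has heard that Rosa announced that who has argued that a clerk approved the map.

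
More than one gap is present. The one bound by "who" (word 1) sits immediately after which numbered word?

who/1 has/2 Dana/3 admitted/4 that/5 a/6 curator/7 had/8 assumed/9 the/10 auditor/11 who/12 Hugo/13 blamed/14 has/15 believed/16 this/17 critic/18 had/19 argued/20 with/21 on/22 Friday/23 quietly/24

The displaced element is "who" (word 1).
It is linked across 3 clause boundaries (that → Ø → Ø).
It functions as the object of the preposition "with" of "argued", so the gap sits immediately after word 21 ("with").
Base order: Dana has admitted that a curator had assumed the auditor who Hugo blamed has believed this critic had argued with who on Friday quietly.

21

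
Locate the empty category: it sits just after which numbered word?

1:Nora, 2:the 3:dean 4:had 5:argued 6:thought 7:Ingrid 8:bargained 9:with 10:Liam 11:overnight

The displaced element is "Nora" (word 1).
It is linked across 1 clause boundary (Ø).
It functions as the subject of "thought", so the gap sits immediately after word 5 ("argued").
Base order: The dean had argued Nora thought Ingrid bargained with Liam overnight.

5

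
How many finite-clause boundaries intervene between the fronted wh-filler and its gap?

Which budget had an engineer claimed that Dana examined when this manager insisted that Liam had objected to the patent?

1

"which budget" is extracted from the object of "examined".
Boundaries crossed, outermost first: [that] — 1 in total.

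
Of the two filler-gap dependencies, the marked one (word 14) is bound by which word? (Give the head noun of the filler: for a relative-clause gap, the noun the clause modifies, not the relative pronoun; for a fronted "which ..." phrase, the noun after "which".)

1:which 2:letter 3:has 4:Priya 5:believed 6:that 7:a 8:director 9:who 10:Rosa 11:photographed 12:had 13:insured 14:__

The marked gap is the direct object of "insured".
Its filler is the fronted wh-phrase "which letter", at word 2.
(The other dependency links word 8 to a gap after word 11.)

2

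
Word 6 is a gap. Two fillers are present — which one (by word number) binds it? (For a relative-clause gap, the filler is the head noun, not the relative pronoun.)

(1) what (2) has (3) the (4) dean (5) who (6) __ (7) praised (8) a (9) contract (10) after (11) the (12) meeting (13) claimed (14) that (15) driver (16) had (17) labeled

4

The marked gap is inside the relative clause, the subject of "praised".
Its filler is the head noun "dean" (via "who"), at word 4.
(The other dependency links word 1 to a gap after word 17.)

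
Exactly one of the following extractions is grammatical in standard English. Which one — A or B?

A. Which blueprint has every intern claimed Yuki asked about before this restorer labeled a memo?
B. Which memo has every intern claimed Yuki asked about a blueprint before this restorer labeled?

In B, the wh-phrase is extracted from inside an adjunct island (introduced by "before"), which blocks movement.
In A, the extraction path crosses only that-complement boundaries, which are transparent.
So A is grammatical.

A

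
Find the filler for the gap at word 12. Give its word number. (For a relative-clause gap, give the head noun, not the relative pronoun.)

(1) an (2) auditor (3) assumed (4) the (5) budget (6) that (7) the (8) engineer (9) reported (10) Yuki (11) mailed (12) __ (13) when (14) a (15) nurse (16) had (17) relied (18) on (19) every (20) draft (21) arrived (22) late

5

The gap at 12 is the object of "mailed", inside a relative clause.
The relative pronoun is "that" (word 6); it is bound by the head noun immediately before it.
Its filler is the head noun "budget", at word 5.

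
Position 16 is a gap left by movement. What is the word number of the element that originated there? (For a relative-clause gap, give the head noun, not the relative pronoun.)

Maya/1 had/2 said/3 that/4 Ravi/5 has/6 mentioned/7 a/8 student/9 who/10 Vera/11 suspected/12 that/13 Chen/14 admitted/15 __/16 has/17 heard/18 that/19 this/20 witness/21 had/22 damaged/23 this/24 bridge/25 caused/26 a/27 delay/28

The gap at 16 is the subject of "heard", inside a relative clause.
The relative pronoun is "who" (word 10); it is bound by the head noun immediately before it.
Its filler is the head noun "student", at word 9.

9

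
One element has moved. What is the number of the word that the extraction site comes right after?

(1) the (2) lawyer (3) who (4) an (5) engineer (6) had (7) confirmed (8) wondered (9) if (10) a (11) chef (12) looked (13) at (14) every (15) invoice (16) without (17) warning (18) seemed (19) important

The displaced element is "the lawyer" (word 2).
It is linked across 1 clause boundary (Ø).
It functions as the subject of "wondered", so the gap sits immediately after word 7 ("confirmed").
Base order: An engineer had confirmed the lawyer wondered if a chef looked at every invoice without warning.

7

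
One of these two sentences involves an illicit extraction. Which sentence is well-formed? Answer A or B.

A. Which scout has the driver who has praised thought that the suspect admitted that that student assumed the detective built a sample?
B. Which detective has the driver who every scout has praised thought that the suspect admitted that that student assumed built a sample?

In A, the wh-phrase is extracted from inside a complex-NP island (relative clause) (introduced by "who"), which blocks movement.
In B, the extraction path crosses only that-complement boundaries, which are transparent.
So B is grammatical.

B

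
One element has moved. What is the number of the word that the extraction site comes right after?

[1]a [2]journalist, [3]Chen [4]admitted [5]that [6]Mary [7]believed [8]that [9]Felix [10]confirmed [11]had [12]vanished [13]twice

10

The displaced element is "a journalist" (word 2).
It is linked across 3 clause boundaries (that → that → Ø).
It functions as the subject of "vanished", so the gap sits immediately after word 10 ("confirmed").
Base order: Chen admitted that Mary believed that Felix confirmed that a journalist had vanished twice.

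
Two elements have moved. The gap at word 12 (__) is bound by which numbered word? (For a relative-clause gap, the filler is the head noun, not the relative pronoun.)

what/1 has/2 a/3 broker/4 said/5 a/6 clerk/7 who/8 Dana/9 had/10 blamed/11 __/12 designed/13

The marked gap is inside the relative clause, the direct object of "blamed".
Its filler is the head noun "clerk" (via "who"), at word 7.
(The other dependency links word 1 to a gap after word 13.)

7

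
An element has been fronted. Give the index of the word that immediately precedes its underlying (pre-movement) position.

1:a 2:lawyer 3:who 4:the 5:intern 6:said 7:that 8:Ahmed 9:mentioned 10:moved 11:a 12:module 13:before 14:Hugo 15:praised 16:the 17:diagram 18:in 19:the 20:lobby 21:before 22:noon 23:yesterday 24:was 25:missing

The displaced element is "a lawyer" (word 2).
It is linked across 2 clause boundaries (that → Ø).
It functions as the subject of "moved", so the gap sits immediately after word 9 ("mentioned").
Base order: The intern said that Ahmed mentioned a lawyer moved a module before Hugo praised the diagram in the lobby before noon yesterday.

9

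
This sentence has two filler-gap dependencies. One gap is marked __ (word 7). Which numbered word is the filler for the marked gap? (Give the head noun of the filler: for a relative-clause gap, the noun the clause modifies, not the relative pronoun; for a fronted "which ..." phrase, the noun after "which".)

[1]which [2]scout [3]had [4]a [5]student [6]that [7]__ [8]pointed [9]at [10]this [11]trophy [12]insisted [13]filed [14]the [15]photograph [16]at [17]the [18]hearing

5

The marked gap is inside the relative clause, the subject of "pointed".
Its filler is the head noun "student" (via "that"), at word 5.
(The other dependency links word 2 to a gap after word 12.)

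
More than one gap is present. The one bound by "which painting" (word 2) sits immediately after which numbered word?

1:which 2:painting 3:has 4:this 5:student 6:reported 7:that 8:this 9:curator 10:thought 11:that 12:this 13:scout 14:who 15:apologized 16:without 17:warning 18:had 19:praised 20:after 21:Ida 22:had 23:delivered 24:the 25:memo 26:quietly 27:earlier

The displaced element is "which painting" (word 2).
It is linked across 2 clause boundaries (that → that).
It functions as the direct object of "praised", so the gap sits immediately after word 19 ("praised").
Base order: This student has reported that this curator thought that this scout who apologized without warning had praised which painting after Ida had delivered the memo quietly earlier.

19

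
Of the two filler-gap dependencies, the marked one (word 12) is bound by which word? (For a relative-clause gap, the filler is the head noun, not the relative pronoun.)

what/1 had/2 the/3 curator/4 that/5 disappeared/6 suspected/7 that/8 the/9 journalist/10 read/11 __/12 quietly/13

1

The marked gap is the direct object of "read".
Its filler is the fronted wh-phrase "what", at word 1.
(The other dependency links word 4 to a gap after word 5.)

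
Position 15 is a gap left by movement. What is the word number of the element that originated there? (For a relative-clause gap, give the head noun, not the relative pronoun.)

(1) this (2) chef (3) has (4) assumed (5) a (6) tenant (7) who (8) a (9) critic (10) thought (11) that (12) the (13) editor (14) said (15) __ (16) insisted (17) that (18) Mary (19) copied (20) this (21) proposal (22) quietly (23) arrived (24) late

The gap at 15 is the subject of "insisted", inside a relative clause.
The relative pronoun is "who" (word 7); it is bound by the head noun immediately before it.
Its filler is the head noun "tenant", at word 6.

6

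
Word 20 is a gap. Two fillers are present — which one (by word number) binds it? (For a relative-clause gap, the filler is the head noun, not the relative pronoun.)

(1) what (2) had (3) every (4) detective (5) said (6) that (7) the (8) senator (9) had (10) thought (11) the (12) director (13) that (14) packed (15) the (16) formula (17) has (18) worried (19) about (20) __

1

The marked gap is the object of the preposition "about" of "worried".
Its filler is the fronted wh-phrase "what", at word 1.
(The other dependency links word 12 to a gap after word 13.)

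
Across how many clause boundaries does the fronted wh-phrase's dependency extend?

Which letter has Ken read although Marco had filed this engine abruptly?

0

"which letter" originates inside the matrix clause — no clause boundary is crossed.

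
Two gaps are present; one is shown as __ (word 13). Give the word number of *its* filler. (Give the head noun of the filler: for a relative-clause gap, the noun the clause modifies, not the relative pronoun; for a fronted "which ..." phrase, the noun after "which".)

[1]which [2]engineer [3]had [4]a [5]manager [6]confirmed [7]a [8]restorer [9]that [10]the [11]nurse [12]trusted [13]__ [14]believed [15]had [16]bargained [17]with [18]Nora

8

The marked gap is inside the relative clause, the direct object of "trusted".
Its filler is the head noun "restorer" (via "that"), at word 8.
(The other dependency links word 2 to a gap after word 14.)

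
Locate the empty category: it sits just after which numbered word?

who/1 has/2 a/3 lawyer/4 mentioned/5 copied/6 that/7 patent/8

The displaced element is "who" (word 1).
It is linked across 1 clause boundary (Ø).
It functions as the subject of "copied", so the gap sits immediately after word 5 ("mentioned").
Base order: A lawyer has mentioned that who copied that patent.

5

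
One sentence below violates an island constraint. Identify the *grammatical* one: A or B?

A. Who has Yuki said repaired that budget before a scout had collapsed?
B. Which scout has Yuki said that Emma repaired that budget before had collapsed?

In B, the wh-phrase is extracted from inside an adjunct island (introduced by "before"), which blocks movement.
In A, the extraction path crosses only that-complement boundaries, which are transparent.
So A is grammatical.

A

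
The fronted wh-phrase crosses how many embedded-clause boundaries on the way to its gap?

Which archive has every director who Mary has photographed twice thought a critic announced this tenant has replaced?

2

"which archive" is extracted from the object of "replaced".
Boundaries crossed, outermost first: [Ø], [Ø] — 2 in total.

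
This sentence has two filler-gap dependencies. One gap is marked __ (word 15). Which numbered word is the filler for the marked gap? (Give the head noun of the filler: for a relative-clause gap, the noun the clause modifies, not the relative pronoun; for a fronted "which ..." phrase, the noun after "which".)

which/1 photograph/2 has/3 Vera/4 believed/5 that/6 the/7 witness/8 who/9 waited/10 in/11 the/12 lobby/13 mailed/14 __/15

The marked gap is the direct object of "mailed".
Its filler is the fronted wh-phrase "which photograph", at word 2.
(The other dependency links word 8 to a gap after word 9.)

2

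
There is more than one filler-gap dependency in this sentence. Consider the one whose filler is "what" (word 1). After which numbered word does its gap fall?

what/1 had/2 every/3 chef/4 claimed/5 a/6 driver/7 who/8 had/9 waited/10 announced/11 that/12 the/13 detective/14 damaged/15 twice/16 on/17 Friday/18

The displaced element is "what" (word 1).
It is linked across 2 clause boundaries (Ø → that).
It functions as the direct object of "damaged", so the gap sits immediately after word 15 ("damaged").
Base order: Every chef had claimed a driver who had waited announced that the detective damaged what twice on Friday.

15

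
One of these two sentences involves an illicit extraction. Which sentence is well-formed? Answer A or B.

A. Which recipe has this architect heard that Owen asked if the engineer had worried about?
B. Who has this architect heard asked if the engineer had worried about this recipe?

In A, the wh-phrase is extracted from inside a wh-island (introduced by "if"), which blocks movement.
In B, the extraction path crosses only that-complement boundaries, which are transparent.
So B is grammatical.

B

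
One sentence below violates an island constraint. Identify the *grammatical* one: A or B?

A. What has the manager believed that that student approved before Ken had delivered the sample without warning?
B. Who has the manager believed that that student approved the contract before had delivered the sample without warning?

In B, the wh-phrase is extracted from inside an adjunct island (introduced by "before"), which blocks movement.
In A, the extraction path crosses only that-complement boundaries, which are transparent.
So A is grammatical.

A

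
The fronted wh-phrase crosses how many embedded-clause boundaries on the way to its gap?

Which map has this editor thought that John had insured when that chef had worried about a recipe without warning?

1

"which map" is extracted from the object of "insured".
Boundaries crossed, outermost first: [that] — 1 in total.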